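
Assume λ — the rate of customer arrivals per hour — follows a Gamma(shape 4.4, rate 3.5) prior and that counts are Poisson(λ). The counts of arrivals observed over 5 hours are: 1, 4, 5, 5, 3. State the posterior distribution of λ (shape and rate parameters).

The Poisson likelihood adds the total count to the shape and the number of exposure periods to the rate. Here ∑xᵢ = 18 and n = 5, so shape 4.4→22.4 and rate 3.5→8.5.

Posterior: Gamma(shape=22.4, rate=8.5)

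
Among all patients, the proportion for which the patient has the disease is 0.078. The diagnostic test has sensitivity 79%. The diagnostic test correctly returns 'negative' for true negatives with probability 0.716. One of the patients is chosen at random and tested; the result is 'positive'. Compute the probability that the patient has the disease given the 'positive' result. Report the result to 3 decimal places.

P(H | E) ≈ 0.190

Write H for 'the patient has the disease'. Prior odds H:¬H = 0.078/0.922 = 0.084599. For the 'positive' outcome, the likelihood ratio is 0.79/0.284 = 2.7817.
Posterior odds = 0.084599 × 2.7817 = 0.23533, so P(H|E) = 0.23533/(1+0.23533) = 0.190.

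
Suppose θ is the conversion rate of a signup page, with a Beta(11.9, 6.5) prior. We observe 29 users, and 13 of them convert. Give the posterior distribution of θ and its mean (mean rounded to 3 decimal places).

Posterior: Beta(24.9, 22.5); mean ≈ 0.525

The binomial likelihood is conjugate to the Beta prior: with 13 successes and 16 failures, the posterior is Beta(11.9+13, 6.5+16) = Beta(24.9, 22.5).
E[θ | data] = 24.9/(24.9+22.5) = 0.525.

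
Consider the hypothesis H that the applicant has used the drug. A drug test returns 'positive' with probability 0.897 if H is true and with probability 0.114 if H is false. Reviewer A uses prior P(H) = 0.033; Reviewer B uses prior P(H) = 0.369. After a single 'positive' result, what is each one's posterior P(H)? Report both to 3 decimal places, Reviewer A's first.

Reviewer A: 0.212; Reviewer B: 0.821

P('+'|H) = 0.897, P('+'|¬H) = 0.114.
Reviewer A: numerator 0.897·0.033 = 0.029601; evidence = 0.029601+0.114·0.967 = 0.13984; posterior = 0.212.
Reviewer B: numerator 0.897·0.369 = 0.33099; evidence = 0.33099+0.114·0.631 = 0.40293; posterior = 0.821.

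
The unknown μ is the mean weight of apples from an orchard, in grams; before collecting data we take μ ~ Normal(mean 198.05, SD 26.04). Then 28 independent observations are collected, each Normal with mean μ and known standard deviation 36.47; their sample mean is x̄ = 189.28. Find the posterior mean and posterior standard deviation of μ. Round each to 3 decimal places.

With known σ, the Normal prior is conjugate. Weight on the data is w = (n/σ²)/(n/σ² + 1/τ₀²) = 0.0210517/(0.0210517+0.00147475) = 0.93453.
Posterior mean = w·x̄ + (1−w)·μ₀ = 0.93453·189.28 + 0.065468·198.05 = 189.854. Posterior variance = 1/(0.0210517+0.00147475) = 44.3923, so SD = 6.663.

Posterior mean ≈ 189.854; posterior SD ≈ 6.663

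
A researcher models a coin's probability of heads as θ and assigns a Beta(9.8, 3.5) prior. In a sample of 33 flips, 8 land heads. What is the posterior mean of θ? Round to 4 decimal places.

Posterior mean ≈ 0.3844

Observing 8 successes and 25 failures updates Beta(9.8, 3.5) by adding the success and failure counts to the two shape parameters: α = 9.8+8 = 17.8, β = 3.5+25 = 28.5.
Posterior mean = α/(α+β) = 17.8/46.3 = 0.3844.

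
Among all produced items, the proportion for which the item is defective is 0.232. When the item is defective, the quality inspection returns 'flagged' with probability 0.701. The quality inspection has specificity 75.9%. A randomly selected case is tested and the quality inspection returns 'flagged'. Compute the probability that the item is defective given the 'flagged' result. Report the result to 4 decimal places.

P(H | E) ≈ 0.4677

Write H for 'the item is defective'. Prior odds H:¬H = 0.232/0.768 = 0.30208. For the 'flagged' outcome, the likelihood ratio is 0.701/0.241 = 2.9087.
Posterior odds = 0.30208 × 2.9087 = 0.87867, so P(H|E) = 0.87867/(1+0.87867) = 0.4677.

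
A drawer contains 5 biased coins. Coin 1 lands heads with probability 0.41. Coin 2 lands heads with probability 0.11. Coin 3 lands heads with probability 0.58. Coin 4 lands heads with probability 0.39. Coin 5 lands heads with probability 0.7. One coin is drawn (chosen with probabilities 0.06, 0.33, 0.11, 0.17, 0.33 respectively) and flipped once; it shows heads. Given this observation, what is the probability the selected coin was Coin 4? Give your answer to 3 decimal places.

P(heads|C1) = 0.41; P(heads|C2) = 0.11; P(heads|C3) = 0.58; P(heads|C4) = 0.39; P(heads|C5) = 0.7.
Prior × likelihood for each source: 0.06·0.41=0.02460, 0.33·0.11=0.03630, 0.11·0.58=0.06380, 0.17·0.39=0.06630, 0.33·0.7=0.2310. Summing gives P(heads) = 0.42200.
P(Coin 4 | heads) = 0.06630 / 0.42200 = 0.157.

Posterior probability ≈ 0.157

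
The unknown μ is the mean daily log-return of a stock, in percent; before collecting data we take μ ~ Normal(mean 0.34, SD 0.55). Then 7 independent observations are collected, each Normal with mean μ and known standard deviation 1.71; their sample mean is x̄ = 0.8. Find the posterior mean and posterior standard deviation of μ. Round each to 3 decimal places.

Prior precision 1/τ₀² = 1/0.55² = 3.30579; data precision n/σ² = 7/1.71² = 2.39390.
Posterior precision = 3.30579 + 2.39390 = 5.69968, giving posterior SD = 1/√5.69968 = 0.419.
Posterior mean = (3.30579·0.34 + 2.39390·0.8) / 5.69968 = 0.533.

Posterior mean ≈ 0.533; posterior SD ≈ 0.419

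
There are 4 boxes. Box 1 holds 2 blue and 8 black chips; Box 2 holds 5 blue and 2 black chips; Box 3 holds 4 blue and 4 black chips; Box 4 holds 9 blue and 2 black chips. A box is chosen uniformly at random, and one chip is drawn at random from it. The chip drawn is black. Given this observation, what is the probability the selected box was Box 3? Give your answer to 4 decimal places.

Posterior probability ≈ 0.2829

P(black|Box 1) = 0.8; P(black|Box 2) = 0.2857; P(black|Box 3) = 0.5; P(black|Box 4) = 0.1818.
Prior × likelihood for each source: 0.25·0.8=0.2000, 0.25·0.2857=0.07143, 0.25·0.5=0.1250, 0.25·0.1818=0.04545. Summing gives P(black) = 0.44188.
P(Box 3 | black) = 0.1250 / 0.44188 = 0.2829.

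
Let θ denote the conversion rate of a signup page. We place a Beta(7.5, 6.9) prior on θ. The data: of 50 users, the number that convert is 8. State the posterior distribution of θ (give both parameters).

The binomial likelihood is conjugate to the Beta prior: with 8 successes and 42 failures, the posterior is Beta(7.5+8, 6.9+42) = Beta(15.5, 48.9).

Posterior: Beta(15.5, 48.9)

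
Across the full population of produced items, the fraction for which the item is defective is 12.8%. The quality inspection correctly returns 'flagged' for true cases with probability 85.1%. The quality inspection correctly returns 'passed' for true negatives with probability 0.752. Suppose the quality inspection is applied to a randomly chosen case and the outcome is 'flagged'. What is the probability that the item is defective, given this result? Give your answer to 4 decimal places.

P(H | E) ≈ 0.3350

Write H for 'the item is defective'. Prior odds H:¬H = 0.128/0.872 = 0.14679. For the 'flagged' outcome, the likelihood ratio is 0.851/0.248 = 3.4315.
Posterior odds = 0.14679 × 3.4315 = 0.50370, so P(H|E) = 0.50370/(1+0.50370) = 0.3350.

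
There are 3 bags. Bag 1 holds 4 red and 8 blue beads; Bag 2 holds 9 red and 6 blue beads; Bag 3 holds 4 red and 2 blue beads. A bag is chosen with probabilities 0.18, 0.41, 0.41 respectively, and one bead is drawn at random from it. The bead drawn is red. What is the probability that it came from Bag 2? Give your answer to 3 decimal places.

Posterior probability ≈ 0.425

P(red|Bag 1) = 0.3333; P(red|Bag 2) = 0.6; P(red|Bag 3) = 0.6667.
Prior × likelihood for each source: 0.18·0.3333=0.06000, 0.41·0.6=0.2460, 0.41·0.6667=0.2733. Summing gives P(red) = 0.57933.
P(Bag 2 | red) = 0.2460 / 0.57933 = 0.425.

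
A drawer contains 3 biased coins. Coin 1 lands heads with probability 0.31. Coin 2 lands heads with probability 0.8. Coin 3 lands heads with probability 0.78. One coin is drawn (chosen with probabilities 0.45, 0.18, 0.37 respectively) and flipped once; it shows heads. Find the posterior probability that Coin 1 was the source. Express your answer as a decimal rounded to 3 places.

P(heads|C1) = 0.31; P(heads|C2) = 0.8; P(heads|C3) = 0.78.
Prior × likelihood for each source: 0.45·0.31=0.1395, 0.18·0.8=0.1440, 0.37·0.78=0.2886. Summing gives P(heads) = 0.57210.
P(Coin 1 | heads) = 0.1395 / 0.57210 = 0.244.

Posterior probability ≈ 0.244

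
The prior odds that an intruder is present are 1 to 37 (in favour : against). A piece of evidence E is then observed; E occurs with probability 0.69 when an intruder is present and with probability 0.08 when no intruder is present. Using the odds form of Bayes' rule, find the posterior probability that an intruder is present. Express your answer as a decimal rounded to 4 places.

Prior odds = 1/37 = 0.027027.
Likelihood ratio for E = 0.69/0.08 = 8.6250.
Posterior odds = prior odds × LR = 0.23311.
Posterior probability = odds/(1+odds) = 0.23311/1.2331 = 0.1890.

Posterior probability ≈ 0.1890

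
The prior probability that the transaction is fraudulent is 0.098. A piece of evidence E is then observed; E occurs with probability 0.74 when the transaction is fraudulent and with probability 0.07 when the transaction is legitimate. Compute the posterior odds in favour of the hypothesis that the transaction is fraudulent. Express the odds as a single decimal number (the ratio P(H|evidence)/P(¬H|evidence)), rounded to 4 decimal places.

Posterior odds ≈ 1.1486

Prior odds = 0.098/(1−0.098) = 0.10865.
Likelihood ratio for E = 0.74/0.07 = 10.571.
Posterior odds = prior odds × LR = 1.1486.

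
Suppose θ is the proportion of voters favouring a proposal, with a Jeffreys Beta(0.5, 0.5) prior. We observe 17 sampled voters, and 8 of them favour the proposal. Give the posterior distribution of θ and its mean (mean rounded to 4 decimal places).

Posterior: Beta(8.5, 9.5); mean ≈ 0.4722

Observing 8 successes and 9 failures updates Beta(0.5, 0.5) by adding the success and failure counts to the two shape parameters: α = 0.5+8 = 8.5, β = 0.5+9 = 9.5.
Posterior mean = α/(α+β) = 8.5/18 = 0.4722.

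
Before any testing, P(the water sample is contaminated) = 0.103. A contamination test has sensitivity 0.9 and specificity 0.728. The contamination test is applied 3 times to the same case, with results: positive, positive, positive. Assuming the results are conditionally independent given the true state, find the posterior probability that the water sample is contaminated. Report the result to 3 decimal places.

Posterior P(H) ≈ 0.806

With H the event that the water sample is contaminated, the joint likelihood of the observed sequence is P(data|H) = 0.9·0.9·0.9 = 0.72900 and P(data|¬H) = 0.272·0.272·0.272 = 0.020124.
Bayes: P(H|data) = 0.103·0.72900 / (0.103·0.72900 + 0.897·0.020124) = 0.075087/0.093138 = 0.8062.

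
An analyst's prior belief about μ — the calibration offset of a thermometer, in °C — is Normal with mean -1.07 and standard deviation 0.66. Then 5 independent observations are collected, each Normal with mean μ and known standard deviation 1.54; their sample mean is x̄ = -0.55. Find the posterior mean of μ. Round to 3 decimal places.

Posterior mean ≈ -0.821

With known σ, the Normal prior is conjugate. Weight on the data is w = (n/σ²)/(n/σ² + 1/τ₀²) = 2.10828/(2.10828+2.29568) = 0.47872.
Posterior mean = w·x̄ + (1−w)·μ₀ = 0.47872·-0.55 + 0.52128·-1.07 = -0.821.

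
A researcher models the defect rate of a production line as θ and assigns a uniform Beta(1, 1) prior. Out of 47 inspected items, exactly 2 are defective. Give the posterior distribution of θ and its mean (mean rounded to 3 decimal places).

Posterior: Beta(3, 46); mean ≈ 0.061

Observing 2 successes and 45 failures updates Beta(1, 1) by adding the success and failure counts to the two shape parameters: α = 1+2 = 3, β = 1+45 = 46.
E[θ | data] = 3/(3+46) = 0.061.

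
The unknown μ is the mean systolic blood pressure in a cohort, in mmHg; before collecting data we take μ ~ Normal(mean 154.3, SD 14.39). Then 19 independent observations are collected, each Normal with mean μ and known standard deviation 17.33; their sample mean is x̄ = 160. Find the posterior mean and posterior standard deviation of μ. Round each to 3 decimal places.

With known σ, the Normal prior is conjugate. Weight on the data is w = (n/σ²)/(n/σ² + 1/τ₀²) = 0.0632640/(0.0632640+0.00482924) = 0.92908.
Posterior mean = w·x̄ + (1−w)·μ₀ = 0.92908·160 + 0.070921·154.3 = 159.596. Posterior variance = 1/(0.0632640+0.00482924) = 14.6858, so SD = 3.832.

Posterior mean ≈ 159.596; posterior SD ≈ 3.832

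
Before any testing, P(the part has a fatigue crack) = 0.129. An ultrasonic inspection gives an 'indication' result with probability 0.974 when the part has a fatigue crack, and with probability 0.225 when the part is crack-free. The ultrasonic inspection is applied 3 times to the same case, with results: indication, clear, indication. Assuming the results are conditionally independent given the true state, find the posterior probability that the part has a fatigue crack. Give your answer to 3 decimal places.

Let H be the event that the part has a fatigue crack; start with P(H) = 0.129. P('indication'|H) = 0.974, P('indication'|¬H) = 0.225.
Update on result 1 ('indication'): P(H) ← 0.974·0.1290 / (0.974·0.1290 + 0.225·0.8710) = 0.12565/0.32162 = 0.3907.
Update on result 2 ('clear'): P(H) ← 0.026·0.3907 / (0.026·0.3907 + 0.775·0.6093) = 0.010157/0.48239 = 0.0211.
Update on result 3 ('indication'): P(H) ← 0.974·0.0211 / (0.974·0.0211 + 0.225·0.9789) = 0.020509/0.24077 = 0.0852.

Posterior P(H) ≈ 0.085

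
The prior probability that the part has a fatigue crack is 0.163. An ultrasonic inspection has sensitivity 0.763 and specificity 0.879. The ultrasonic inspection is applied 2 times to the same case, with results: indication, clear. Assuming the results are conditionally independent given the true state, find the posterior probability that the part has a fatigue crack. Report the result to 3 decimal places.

Posterior P(H) ≈ 0.249

With H the event that the part has a fatigue crack, the joint likelihood of the observed sequence is P(data|H) = 0.763·0.237 = 0.18083 and P(data|¬H) = 0.121·0.879 = 0.10636.
Bayes: P(H|data) = 0.163·0.18083 / (0.163·0.18083 + 0.837·0.10636) = 0.029475/0.11850 = 0.2487.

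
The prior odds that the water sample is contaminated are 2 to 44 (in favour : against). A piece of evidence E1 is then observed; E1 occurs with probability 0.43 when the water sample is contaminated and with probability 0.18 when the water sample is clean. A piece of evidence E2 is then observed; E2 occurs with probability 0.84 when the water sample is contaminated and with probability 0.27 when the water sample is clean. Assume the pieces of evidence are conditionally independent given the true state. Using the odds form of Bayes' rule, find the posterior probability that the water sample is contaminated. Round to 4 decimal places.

Posterior probability ≈ 0.2525

Prior odds = 2/44 = 0.045455.
Likelihood ratio for E1 = 0.43/0.18 = 2.3889.
Likelihood ratio for E2 = 0.84/0.27 = 3.1111.
Posterior odds = prior odds × LR₁ × LR₂ = 0.33782.
Posterior probability = odds/(1+odds) = 0.33782/1.3378 = 0.2525.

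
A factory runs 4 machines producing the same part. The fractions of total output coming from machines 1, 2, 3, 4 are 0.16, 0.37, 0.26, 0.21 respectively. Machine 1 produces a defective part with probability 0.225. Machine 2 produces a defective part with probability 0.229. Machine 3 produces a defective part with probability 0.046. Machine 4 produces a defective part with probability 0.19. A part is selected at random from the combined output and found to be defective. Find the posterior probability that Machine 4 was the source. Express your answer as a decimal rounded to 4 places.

P(defective|M1) = 0.225; P(defective|M2) = 0.229; P(defective|M3) = 0.046; P(defective|M4) = 0.19.
Prior × likelihood for each source: 0.16·0.225=0.03600, 0.37·0.229=0.08473, 0.26·0.046=0.01196, 0.21·0.19=0.03990. Summing gives P(defective) = 0.17259.
P(Machine 4 | defective) = 0.03990 / 0.17259 = 0.2312.

Posterior probability ≈ 0.2312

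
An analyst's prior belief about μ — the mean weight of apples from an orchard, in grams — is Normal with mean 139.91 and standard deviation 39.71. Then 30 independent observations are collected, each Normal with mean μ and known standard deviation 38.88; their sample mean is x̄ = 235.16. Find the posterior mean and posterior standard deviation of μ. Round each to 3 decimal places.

Posterior mean ≈ 232.211; posterior SD ≈ 6.988

With known σ, the Normal prior is conjugate. Weight on the data is w = (n/σ²)/(n/σ² + 1/τ₀²) = 0.0198458/(0.0198458+0.00063416) = 0.96904.
Posterior mean = w·x̄ + (1−w)·μ₀ = 0.96904·235.16 + 0.030965·139.91 = 232.211. Posterior variance = 1/(0.0198458+0.00063416) = 48.8282, so SD = 6.988.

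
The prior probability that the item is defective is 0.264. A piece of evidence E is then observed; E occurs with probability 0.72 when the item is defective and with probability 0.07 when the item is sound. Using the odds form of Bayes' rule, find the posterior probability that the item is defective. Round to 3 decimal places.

Posterior probability ≈ 0.787

Prior odds = 0.264/(1−0.264) = 0.35870. In log-odds, ln(0.35870) = -1.0253.
Add log likelihood ratio: ln(10.286) = 2.3308.
Posterior log-odds = 1.3055, so posterior odds = exp(1.3055) = 3.6894. Converting, P(H|E) = 3.6894/4.6894 = 0.787.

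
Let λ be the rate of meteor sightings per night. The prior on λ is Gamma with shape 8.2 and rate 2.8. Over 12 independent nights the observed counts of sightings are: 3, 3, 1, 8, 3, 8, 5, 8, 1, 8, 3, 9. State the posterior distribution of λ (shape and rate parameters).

Posterior: Gamma(shape=68.2, rate=14.8)

The Poisson likelihood adds the total count to the shape and the number of exposure periods to the rate. Here ∑xᵢ = 60 and n = 12, so shape 8.2→68.2 and rate 2.8→14.8.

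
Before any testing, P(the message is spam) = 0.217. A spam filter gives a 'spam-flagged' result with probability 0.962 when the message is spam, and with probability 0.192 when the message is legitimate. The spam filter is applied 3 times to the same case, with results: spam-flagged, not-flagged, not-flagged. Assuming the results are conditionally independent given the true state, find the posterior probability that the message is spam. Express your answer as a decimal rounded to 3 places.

Posterior P(H) ≈ 0.003

With H the event that the message is spam, the joint likelihood of the observed sequence is P(data|H) = 0.962·0.038·0.038 = 0.0013891 and P(data|¬H) = 0.192·0.808·0.808 = 0.12535.
Bayes: P(H|data) = 0.217·0.0013891 / (0.217·0.0013891 + 0.783·0.12535) = 0.00030144/0.098450 = 0.0031.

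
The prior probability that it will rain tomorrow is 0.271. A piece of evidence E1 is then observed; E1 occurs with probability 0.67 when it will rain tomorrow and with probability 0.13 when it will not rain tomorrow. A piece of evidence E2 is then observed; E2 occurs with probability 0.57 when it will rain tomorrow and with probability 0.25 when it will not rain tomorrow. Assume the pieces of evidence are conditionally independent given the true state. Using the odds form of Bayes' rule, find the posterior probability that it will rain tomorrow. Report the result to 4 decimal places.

Posterior probability ≈ 0.8137

Prior odds = 0.271/(1−0.271) = 0.37174. In log-odds, ln(0.37174) = -0.98955.
Add log likelihood ratios: ln(5.1538) + ln(2.2800) = 2.4639.
Posterior log-odds = 1.4744, so posterior odds = exp(1.4744) = 4.3683. Converting, P(H|E) = 4.3683/5.3683 = 0.8137.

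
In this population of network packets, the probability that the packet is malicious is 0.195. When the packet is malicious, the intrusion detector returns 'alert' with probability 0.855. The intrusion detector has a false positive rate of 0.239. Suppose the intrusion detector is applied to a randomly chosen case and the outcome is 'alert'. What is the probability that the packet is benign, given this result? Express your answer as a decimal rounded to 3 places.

P(¬H | E) ≈ 0.536

Write H for 'the packet is malicious'. Prior odds H:¬H = 0.195/0.805 = 0.24224. For the 'alert' outcome, the likelihood ratio is 0.855/0.239 = 3.5774.
Posterior odds = 0.24224 × 3.5774 = 0.86658, so P(H|E) = 0.86658/(1+0.86658) = 0.464. Then P(¬H|E) = 1 − 0.464 = 0.536.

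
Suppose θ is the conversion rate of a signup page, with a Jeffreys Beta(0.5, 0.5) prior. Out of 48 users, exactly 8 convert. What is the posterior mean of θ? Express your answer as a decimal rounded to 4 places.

Posterior mean ≈ 0.1735

The binomial likelihood is conjugate to the Beta prior: with 8 successes and 40 failures, the posterior is Beta(0.5+8, 0.5+40) = Beta(8.5, 40.5).
Posterior mean = α/(α+β) = 8.5/49 = 0.1735.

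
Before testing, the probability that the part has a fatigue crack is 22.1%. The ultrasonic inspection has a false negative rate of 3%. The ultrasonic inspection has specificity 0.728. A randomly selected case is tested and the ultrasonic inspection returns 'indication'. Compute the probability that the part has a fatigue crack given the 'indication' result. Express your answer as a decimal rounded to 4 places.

P(H | E) ≈ 0.5029

Write H for 'the part has a fatigue crack'. Prior odds H:¬H = 0.221/0.779 = 0.28370. For the 'indication' outcome, the likelihood ratio is 0.97/0.272 = 3.5662.
Posterior odds = 0.28370 × 3.5662 = 1.0117, so P(H|E) = 1.0117/(1+1.0117) = 0.5029.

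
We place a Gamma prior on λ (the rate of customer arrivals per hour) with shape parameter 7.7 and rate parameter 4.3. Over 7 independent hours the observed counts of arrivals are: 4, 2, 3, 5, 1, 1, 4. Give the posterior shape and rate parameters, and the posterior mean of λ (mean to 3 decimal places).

Posterior: Gamma(shape=27.7, rate=11.3); mean ≈ 2.451

The Poisson likelihood adds the total count to the shape and the number of exposure periods to the rate. Here ∑xᵢ = 20 and n = 7, so shape 7.7→27.7 and rate 4.3→11.3.
E[λ | data] = 27.7/11.3 = 2.451.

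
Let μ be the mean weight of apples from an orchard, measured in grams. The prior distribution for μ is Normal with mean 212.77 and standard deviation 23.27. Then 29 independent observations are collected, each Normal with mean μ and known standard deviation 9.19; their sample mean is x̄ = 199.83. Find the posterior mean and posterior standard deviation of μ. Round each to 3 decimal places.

Posterior mean ≈ 199.899; posterior SD ≈ 1.702

Prior precision 1/τ₀² = 1/23.27² = 0.00184675; data precision n/σ² = 29/9.19² = 0.343374.
Posterior precision = 0.00184675 + 0.343374 = 0.345220, giving posterior SD = 1/√0.345220 = 1.702.
Posterior mean = (0.00184675·212.77 + 0.343374·199.83) / 0.345220 = 199.899.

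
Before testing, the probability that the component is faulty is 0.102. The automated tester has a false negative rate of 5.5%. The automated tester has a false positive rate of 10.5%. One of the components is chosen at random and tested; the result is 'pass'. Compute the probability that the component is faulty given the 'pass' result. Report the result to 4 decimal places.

P(H | E) ≈ 0.0069

Let H be the event that the component is faulty. P(H) = 0.102, so P(¬H) = 0.898. With E the 'pass' result, P(E|H) = 0.055 and P(E|¬H) = 0.895.
P(E) = 0.055·0.102 + 0.895·0.898 = 0.0056100 + 0.80371 = 0.80932.
By Bayes' theorem, P(H|E) = 0.0056100 / 0.80932 = 0.0069.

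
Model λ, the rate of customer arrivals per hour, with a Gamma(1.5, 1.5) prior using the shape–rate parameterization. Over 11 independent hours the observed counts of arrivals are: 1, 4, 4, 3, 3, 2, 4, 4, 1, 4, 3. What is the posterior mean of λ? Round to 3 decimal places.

Posterior mean ≈ 2.760

Total count ∑xᵢ = 33 over n = 11 hours.
Gamma is conjugate to the Poisson likelihood: posterior is Gamma(shape = 1.5+33 = 34.5, rate = 1.5+11 = 12.5).
Posterior mean = shape/rate = 34.5/12.5 = 2.760.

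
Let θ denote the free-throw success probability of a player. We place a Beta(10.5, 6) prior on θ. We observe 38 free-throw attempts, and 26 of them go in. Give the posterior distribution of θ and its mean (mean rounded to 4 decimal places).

Observing 26 successes and 12 failures updates Beta(10.5, 6) by adding the success and failure counts to the two shape parameters: α = 10.5+26 = 36.5, β = 6+12 = 18.
E[θ | data] = 36.5/(36.5+18) = 0.6697.

Posterior: Beta(36.5, 18); mean ≈ 0.6697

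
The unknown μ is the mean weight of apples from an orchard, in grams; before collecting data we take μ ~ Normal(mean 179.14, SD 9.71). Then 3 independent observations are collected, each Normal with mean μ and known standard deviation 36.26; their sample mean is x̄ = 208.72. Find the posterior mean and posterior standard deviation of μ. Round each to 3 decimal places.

Posterior mean ≈ 184.377; posterior SD ≈ 8.809

Prior precision 1/τ₀² = 1/9.71² = 0.0106062; data precision n/σ² = 3/36.26² = 0.00228174.
Posterior precision = 0.0106062 + 0.00228174 = 0.0128880, giving posterior SD = 1/√0.0128880 = 8.809.
Posterior mean = (0.0106062·179.14 + 0.00228174·208.72) / 0.0128880 = 184.377.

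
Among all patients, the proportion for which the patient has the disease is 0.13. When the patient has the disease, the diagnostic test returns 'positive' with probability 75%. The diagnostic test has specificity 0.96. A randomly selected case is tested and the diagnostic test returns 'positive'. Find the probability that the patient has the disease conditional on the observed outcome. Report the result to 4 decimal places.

P(H | E) ≈ 0.7370

Write H for 'the patient has the disease'. Prior odds H:¬H = 0.13/0.87 = 0.14943. For the 'positive' outcome, the likelihood ratio is 0.75/0.04 = 18.750.
Posterior odds = 0.14943 × 18.750 = 2.8017, so P(H|E) = 2.8017/(1+2.8017) = 0.7370.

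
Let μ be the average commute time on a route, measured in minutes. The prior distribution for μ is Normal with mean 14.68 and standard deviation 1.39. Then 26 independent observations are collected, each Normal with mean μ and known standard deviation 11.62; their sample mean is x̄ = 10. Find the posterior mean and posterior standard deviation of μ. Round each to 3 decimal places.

Prior precision 1/τ₀² = 1/1.39² = 0.517572; data precision n/σ² = 26/11.62² = 0.192558.
Posterior precision = 0.517572 + 0.192558 = 0.710129, giving posterior SD = 1/√0.710129 = 1.187.
Posterior mean = (0.517572·14.68 + 0.192558·10) / 0.710129 = 13.411.

Posterior mean ≈ 13.411; posterior SD ≈ 1.187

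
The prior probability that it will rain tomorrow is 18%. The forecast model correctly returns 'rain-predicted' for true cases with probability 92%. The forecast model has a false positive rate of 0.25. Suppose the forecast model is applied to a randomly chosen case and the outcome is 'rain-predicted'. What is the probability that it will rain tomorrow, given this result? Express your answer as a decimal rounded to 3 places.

Let H be the event that it will rain tomorrow. P(H) = 0.18, so P(¬H) = 0.82. With E the 'rain-predicted' result, P(E|H) = 0.92 and P(E|¬H) = 0.25.
P(E) = 0.92·0.18 + 0.25·0.82 = 0.16560 + 0.20500 = 0.37060.
By Bayes' theorem, P(H|E) = 0.16560 / 0.37060 = 0.447.

P(H | E) ≈ 0.447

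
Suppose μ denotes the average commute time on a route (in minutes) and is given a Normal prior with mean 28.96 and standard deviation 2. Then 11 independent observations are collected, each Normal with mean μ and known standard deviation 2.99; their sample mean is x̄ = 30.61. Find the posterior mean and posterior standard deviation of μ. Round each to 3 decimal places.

With known σ, the Normal prior is conjugate. Weight on the data is w = (n/σ²)/(n/σ² + 1/τ₀²) = 1.23041/(1.23041+0.250000) = 0.83113.
Posterior mean = w·x̄ + (1−w)·μ₀ = 0.83113·30.61 + 0.16887·28.96 = 30.331. Posterior variance = 1/(1.23041+0.250000) = 0.675488, so SD = 0.822.

Posterior mean ≈ 30.331; posterior SD ≈ 0.822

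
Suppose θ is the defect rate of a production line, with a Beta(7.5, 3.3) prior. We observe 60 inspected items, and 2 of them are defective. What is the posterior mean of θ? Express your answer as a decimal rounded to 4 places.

The binomial likelihood is conjugate to the Beta prior: with 2 successes and 58 failures, the posterior is Beta(7.5+2, 3.3+58) = Beta(9.5, 61.3).
E[θ | data] = 9.5/(9.5+61.3) = 0.1342.

Posterior mean ≈ 0.1342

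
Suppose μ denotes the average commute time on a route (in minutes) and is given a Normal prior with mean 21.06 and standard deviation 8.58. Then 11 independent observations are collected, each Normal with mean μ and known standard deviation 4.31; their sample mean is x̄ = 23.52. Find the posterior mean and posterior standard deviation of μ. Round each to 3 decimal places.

Prior precision 1/τ₀² = 1/8.58² = 0.0135839; data precision n/σ² = 11/4.31² = 0.592159.
Posterior precision = 0.0135839 + 0.592159 = 0.605743, giving posterior SD = 1/√0.605743 = 1.285.
Posterior mean = (0.0135839·21.06 + 0.592159·23.52) / 0.605743 = 23.465.

Posterior mean ≈ 23.465; posterior SD ≈ 1.285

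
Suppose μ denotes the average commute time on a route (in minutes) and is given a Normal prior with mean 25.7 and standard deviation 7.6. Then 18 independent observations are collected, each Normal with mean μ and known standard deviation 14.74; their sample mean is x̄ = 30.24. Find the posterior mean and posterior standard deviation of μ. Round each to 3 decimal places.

Posterior mean ≈ 29.455; posterior SD ≈ 3.160

With known σ, the Normal prior is conjugate. Weight on the data is w = (n/σ²)/(n/σ² + 1/τ₀²) = 0.0828471/(0.0828471+0.0173130) = 0.82715.
Posterior mean = w·x̄ + (1−w)·μ₀ = 0.82715·30.24 + 0.17285·25.7 = 29.455. Posterior variance = 1/(0.0828471+0.0173130) = 9.98401, so SD = 3.160.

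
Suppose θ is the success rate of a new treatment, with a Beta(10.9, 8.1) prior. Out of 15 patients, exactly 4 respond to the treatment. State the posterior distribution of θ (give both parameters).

Posterior: Beta(14.9, 19.1)

Observing 4 successes and 11 failures updates Beta(10.9, 8.1) by adding the success and failure counts to the two shape parameters: α = 10.9+4 = 14.9, β = 8.1+11 = 19.1.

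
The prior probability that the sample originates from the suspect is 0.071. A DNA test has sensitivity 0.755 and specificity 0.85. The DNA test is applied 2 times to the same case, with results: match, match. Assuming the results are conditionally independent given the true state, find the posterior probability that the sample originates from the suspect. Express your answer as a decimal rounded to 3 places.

Let H be the event that the sample originates from the suspect; start with P(H) = 0.071. P('match'|H) = 0.755, P('match'|¬H) = 0.15.
Update on result 1 ('match'): P(H) ← 0.755·0.0710 / (0.755·0.0710 + 0.15·0.9290) = 0.053605/0.19295 = 0.2778.
Update on result 2 ('match'): P(H) ← 0.755·0.2778 / (0.755·0.2778 + 0.15·0.7222) = 0.20975/0.31808 = 0.6594.

Posterior P(H) ≈ 0.659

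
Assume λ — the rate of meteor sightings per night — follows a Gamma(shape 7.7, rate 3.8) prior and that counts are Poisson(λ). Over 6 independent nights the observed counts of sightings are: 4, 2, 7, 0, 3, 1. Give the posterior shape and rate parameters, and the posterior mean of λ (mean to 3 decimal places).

Posterior: Gamma(shape=24.7, rate=9.8); mean ≈ 2.520

The Poisson likelihood adds the total count to the shape and the number of exposure periods to the rate. Here ∑xᵢ = 17 and n = 6, so shape 7.7→24.7 and rate 3.8→9.8.
E[λ | data] = 24.7/9.8 = 2.520.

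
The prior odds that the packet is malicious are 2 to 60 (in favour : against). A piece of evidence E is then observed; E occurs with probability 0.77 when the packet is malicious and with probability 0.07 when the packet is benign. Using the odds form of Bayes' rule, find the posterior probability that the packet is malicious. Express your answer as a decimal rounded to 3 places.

Prior odds = 2/60 = 0.033333.
Likelihood ratio for E = 0.77/0.07 = 11.000.
Posterior odds = prior odds × LR = 0.36667.
Posterior probability = odds/(1+odds) = 0.36667/1.3667 = 0.268.

Posterior probability ≈ 0.268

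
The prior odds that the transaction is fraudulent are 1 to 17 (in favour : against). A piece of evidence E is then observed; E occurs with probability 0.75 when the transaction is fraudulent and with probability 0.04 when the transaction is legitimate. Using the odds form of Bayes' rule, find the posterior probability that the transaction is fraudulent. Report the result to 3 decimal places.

Prior odds = 1/17 = 0.058824.
Likelihood ratio for E = 0.75/0.04 = 18.750.
Posterior odds = prior odds × LR = 1.1029.
Posterior probability = odds/(1+odds) = 1.1029/2.1029 = 0.524.

Posterior probability ≈ 0.524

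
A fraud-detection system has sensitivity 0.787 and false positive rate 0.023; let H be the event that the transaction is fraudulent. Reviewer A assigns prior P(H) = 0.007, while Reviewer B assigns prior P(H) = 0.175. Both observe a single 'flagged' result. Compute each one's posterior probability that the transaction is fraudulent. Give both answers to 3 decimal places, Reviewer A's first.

The likelihood ratio for a 'flagged' result is 0.787/0.023 = 34.217.
Reviewer A: prior odds 0.007/0.993 = 0.0070493; posterior odds 0.24121; posterior probability 0.194.
Reviewer B: prior odds 0.175/0.825 = 0.21212; posterior odds 7.2582; posterior probability 0.879.

Reviewer A: 0.194; Reviewer B: 0.879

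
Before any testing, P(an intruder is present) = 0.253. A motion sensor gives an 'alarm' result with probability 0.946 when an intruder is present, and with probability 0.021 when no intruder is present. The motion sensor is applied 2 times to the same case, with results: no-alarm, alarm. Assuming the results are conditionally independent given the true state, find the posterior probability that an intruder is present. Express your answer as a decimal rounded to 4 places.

Let H be the event that an intruder is present; start with P(H) = 0.253. P('alarm'|H) = 0.946, P('alarm'|¬H) = 0.021.
Update on result 1 ('no-alarm'): P(H) ← 0.054·0.2530 / (0.054·0.2530 + 0.979·0.7470) = 0.013662/0.74497 = 0.0183.
Update on result 2 ('alarm'): P(H) ← 0.946·0.0183 / (0.946·0.0183 + 0.021·0.9817) = 0.017349/0.037963 = 0.4570.

Posterior P(H) ≈ 0.4570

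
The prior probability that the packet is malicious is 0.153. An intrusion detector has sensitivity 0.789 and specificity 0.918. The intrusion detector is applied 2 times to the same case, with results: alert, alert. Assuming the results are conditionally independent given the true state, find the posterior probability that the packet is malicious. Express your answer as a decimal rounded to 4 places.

Posterior P(H) ≈ 0.9436

With H the event that the packet is malicious, the joint likelihood of the observed sequence is P(data|H) = 0.789·0.789 = 0.62252 and P(data|¬H) = 0.082·0.082 = 0.0067240.
Bayes: P(H|data) = 0.153·0.62252 / (0.153·0.62252 + 0.847·0.0067240) = 0.095246/0.10094 = 0.9436.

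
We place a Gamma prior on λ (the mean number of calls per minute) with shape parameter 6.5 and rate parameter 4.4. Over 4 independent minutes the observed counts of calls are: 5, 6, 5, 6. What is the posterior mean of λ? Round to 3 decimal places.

Total count ∑xᵢ = 22 over n = 4 minutes.
Gamma is conjugate to the Poisson likelihood: posterior is Gamma(shape = 6.5+22 = 28.5, rate = 4.4+4 = 8.4).
Posterior mean = shape/rate = 28.5/8.4 = 3.393.

Posterior mean ≈ 3.393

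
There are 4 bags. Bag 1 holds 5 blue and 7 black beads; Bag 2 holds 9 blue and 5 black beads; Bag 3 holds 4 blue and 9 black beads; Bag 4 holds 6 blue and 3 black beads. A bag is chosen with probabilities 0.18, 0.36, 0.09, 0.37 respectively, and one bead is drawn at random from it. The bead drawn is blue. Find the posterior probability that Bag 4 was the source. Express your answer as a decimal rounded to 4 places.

P(blue|Bag 1) = 0.4167; P(blue|Bag 2) = 0.6429; P(blue|Bag 3) = 0.3077; P(blue|Bag 4) = 0.6667.
Prior × likelihood for each source: 0.18·0.4167=0.07500, 0.36·0.6429=0.2314, 0.09·0.3077=0.02769, 0.37·0.6667=0.2467. Summing gives P(blue) = 0.58079.
P(Bag 4 | blue) = 0.2467 / 0.58079 = 0.4247.

Posterior probability ≈ 0.4247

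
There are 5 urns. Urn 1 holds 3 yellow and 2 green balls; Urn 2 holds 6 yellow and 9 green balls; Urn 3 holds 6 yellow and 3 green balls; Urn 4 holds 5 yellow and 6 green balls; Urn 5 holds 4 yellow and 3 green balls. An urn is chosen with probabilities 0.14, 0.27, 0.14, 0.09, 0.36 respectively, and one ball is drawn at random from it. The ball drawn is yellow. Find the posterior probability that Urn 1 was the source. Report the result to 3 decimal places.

Posterior probability ≈ 0.158

P(yellow|Urn 1) = 0.6; P(yellow|Urn 2) = 0.4; P(yellow|Urn 3) = 0.6667; P(yellow|Urn 4) = 0.4545; P(yellow|Urn 5) = 0.5714.
Prior × likelihood for each source: 0.14·0.6=0.08400, 0.27·0.4=0.1080, 0.14·0.6667=0.09333, 0.09·0.4545=0.04091, 0.36·0.5714=0.2057. Summing gives P(yellow) = 0.53196.
P(Urn 1 | yellow) = 0.08400 / 0.53196 = 0.158.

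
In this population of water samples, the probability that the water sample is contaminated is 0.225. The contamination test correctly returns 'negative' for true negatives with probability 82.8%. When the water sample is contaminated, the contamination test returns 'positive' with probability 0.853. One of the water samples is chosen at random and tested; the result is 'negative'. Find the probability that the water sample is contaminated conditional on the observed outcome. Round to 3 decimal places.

Write H for 'the water sample is contaminated'. Prior odds H:¬H = 0.225/0.775 = 0.29032. For the 'negative' outcome, the likelihood ratio is 0.147/0.828 = 0.17754.
Posterior odds = 0.29032 × 0.17754 = 0.051543, so P(H|E) = 0.051543/(1+0.051543) = 0.049.

P(H | E) ≈ 0.049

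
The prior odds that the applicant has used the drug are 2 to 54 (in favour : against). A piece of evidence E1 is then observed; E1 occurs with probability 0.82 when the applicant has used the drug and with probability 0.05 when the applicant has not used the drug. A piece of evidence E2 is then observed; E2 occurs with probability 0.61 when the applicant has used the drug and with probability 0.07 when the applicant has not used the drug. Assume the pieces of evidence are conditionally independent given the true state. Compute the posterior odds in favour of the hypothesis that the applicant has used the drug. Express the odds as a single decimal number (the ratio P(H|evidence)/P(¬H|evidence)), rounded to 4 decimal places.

Posterior odds ≈ 5.2931

Prior odds = 2/54 = 0.037037. In log-odds, ln(0.037037) = -3.2958.
Add log likelihood ratios: ln(16.400) + ln(8.7143) = 4.9622.
Posterior log-odds = 1.6664, so posterior odds = exp(1.6664) = 5.2931.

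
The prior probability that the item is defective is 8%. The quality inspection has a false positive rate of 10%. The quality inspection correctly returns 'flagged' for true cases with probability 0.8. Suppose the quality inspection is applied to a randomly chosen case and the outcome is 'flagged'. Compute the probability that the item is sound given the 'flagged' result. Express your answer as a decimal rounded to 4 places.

P(¬H | E) ≈ 0.5897

Write H for 'the item is defective'. Prior odds H:¬H = 0.08/0.92 = 0.086957. For the 'flagged' outcome, the likelihood ratio is 0.8/0.1 = 8.0000.
Posterior odds = 0.086957 × 8.0000 = 0.69565, so P(H|E) = 0.69565/(1+0.69565) = 0.4103. Then P(¬H|E) = 1 − 0.4103 = 0.5897.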